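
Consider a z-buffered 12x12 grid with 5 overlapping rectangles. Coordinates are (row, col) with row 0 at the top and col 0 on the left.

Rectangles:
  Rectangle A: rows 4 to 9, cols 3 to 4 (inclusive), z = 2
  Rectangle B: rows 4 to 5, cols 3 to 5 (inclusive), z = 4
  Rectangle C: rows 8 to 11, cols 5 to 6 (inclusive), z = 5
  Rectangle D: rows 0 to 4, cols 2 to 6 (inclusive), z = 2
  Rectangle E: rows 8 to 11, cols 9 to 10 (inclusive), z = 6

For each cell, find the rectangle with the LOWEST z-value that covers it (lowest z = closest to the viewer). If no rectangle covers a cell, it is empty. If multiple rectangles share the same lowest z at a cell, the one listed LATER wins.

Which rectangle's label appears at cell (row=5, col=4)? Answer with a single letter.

Check cell (5,4):
  A: rows 4-9 cols 3-4 z=2 -> covers; best now A (z=2)
  B: rows 4-5 cols 3-5 z=4 -> covers; best now A (z=2)
  C: rows 8-11 cols 5-6 -> outside (row miss)
  D: rows 0-4 cols 2-6 -> outside (row miss)
  E: rows 8-11 cols 9-10 -> outside (row miss)
Winner: A at z=2

Answer: A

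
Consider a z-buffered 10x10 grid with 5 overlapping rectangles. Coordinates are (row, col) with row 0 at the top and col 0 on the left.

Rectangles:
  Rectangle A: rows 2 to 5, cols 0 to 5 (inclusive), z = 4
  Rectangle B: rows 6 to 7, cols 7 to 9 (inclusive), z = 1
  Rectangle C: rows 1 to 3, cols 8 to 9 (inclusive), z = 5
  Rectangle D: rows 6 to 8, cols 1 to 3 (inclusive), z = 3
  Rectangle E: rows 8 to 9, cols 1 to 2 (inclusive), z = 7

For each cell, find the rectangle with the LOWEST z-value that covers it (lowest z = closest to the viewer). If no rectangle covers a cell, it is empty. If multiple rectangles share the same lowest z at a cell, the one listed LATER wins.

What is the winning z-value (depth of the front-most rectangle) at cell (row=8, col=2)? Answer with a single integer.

Check cell (8,2):
  A: rows 2-5 cols 0-5 -> outside (row miss)
  B: rows 6-7 cols 7-9 -> outside (row miss)
  C: rows 1-3 cols 8-9 -> outside (row miss)
  D: rows 6-8 cols 1-3 z=3 -> covers; best now D (z=3)
  E: rows 8-9 cols 1-2 z=7 -> covers; best now D (z=3)
Winner: D at z=3

Answer: 3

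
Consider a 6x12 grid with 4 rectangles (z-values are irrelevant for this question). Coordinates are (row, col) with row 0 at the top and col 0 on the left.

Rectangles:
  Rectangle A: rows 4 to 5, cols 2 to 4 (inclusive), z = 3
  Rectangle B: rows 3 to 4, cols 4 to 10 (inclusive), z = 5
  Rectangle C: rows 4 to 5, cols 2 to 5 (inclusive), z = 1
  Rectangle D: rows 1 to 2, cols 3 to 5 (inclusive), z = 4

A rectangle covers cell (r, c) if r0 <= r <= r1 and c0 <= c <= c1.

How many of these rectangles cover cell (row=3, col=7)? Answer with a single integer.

Answer: 1

Derivation:
Check cell (3,7):
  A: rows 4-5 cols 2-4 -> outside (row miss)
  B: rows 3-4 cols 4-10 -> covers
  C: rows 4-5 cols 2-5 -> outside (row miss)
  D: rows 1-2 cols 3-5 -> outside (row miss)
Count covering = 1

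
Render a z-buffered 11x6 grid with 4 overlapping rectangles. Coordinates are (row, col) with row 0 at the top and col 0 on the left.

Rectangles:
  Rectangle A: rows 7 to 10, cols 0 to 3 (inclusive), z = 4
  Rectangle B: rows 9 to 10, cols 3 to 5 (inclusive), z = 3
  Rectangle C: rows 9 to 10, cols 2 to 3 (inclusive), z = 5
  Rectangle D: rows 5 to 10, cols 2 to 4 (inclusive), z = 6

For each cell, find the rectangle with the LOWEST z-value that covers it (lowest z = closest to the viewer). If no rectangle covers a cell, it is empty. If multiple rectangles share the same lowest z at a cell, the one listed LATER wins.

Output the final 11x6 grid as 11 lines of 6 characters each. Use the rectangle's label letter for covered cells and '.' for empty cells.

......
......
......
......
......
..DDD.
..DDD.
AAAAD.
AAAAD.
AAABBB
AAABBB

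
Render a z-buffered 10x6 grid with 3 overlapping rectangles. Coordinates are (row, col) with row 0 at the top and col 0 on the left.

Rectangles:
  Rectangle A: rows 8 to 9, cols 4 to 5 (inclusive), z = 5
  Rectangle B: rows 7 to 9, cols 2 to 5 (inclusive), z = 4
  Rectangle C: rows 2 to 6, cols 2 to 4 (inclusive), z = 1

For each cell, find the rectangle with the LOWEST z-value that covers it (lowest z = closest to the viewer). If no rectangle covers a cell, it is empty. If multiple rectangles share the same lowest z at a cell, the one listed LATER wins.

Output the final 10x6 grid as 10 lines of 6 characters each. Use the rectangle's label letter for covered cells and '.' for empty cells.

......
......
..CCC.
..CCC.
..CCC.
..CCC.
..CCC.
..BBBB
..BBBB
..BBBB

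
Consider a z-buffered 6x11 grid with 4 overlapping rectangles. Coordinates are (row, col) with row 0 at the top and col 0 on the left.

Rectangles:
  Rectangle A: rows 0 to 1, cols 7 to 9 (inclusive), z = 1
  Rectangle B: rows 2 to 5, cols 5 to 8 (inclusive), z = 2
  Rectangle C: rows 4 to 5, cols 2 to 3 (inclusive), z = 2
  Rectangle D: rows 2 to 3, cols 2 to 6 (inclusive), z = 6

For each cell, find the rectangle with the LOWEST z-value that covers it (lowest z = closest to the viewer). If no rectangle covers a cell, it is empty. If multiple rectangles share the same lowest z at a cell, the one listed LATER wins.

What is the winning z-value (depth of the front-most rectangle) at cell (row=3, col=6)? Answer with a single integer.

Check cell (3,6):
  A: rows 0-1 cols 7-9 -> outside (row miss)
  B: rows 2-5 cols 5-8 z=2 -> covers; best now B (z=2)
  C: rows 4-5 cols 2-3 -> outside (row miss)
  D: rows 2-3 cols 2-6 z=6 -> covers; best now B (z=2)
Winner: B at z=2

Answer: 2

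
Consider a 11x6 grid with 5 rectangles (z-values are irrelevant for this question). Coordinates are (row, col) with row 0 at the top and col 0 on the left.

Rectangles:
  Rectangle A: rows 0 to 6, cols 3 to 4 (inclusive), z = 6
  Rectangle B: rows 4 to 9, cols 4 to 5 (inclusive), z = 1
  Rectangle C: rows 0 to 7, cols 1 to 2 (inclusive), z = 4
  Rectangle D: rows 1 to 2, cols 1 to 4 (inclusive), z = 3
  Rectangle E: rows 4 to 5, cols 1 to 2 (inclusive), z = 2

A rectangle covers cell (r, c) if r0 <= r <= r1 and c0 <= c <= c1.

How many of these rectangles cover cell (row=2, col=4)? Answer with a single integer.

Check cell (2,4):
  A: rows 0-6 cols 3-4 -> covers
  B: rows 4-9 cols 4-5 -> outside (row miss)
  C: rows 0-7 cols 1-2 -> outside (col miss)
  D: rows 1-2 cols 1-4 -> covers
  E: rows 4-5 cols 1-2 -> outside (row miss)
Count covering = 2

Answer: 2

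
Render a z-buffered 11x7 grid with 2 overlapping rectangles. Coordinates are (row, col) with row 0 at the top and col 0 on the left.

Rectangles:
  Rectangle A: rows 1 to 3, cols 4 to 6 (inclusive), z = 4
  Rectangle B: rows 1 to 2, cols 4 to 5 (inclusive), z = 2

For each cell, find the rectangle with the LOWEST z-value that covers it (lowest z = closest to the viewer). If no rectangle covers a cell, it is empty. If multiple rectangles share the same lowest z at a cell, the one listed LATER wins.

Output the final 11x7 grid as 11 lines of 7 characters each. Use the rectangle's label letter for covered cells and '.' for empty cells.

.......
....BBA
....BBA
....AAA
.......
.......
.......
.......
.......
.......
.......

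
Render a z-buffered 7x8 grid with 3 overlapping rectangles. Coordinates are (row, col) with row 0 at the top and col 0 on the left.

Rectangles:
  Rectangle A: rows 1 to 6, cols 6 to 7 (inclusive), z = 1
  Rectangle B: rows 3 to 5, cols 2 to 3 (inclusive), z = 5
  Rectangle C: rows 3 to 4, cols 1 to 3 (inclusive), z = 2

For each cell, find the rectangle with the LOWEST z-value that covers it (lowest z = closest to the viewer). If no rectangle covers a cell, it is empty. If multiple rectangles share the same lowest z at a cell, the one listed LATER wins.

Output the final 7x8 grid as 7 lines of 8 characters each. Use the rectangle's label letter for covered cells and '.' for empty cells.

........
......AA
......AA
.CCC..AA
.CCC..AA
..BB..AA
......AA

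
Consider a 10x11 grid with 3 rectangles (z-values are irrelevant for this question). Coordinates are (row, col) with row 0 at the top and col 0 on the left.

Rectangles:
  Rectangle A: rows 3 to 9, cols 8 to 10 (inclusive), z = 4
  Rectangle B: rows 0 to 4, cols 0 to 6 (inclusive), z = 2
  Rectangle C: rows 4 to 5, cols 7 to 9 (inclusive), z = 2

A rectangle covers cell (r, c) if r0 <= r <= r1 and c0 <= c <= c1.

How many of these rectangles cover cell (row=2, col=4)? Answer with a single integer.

Check cell (2,4):
  A: rows 3-9 cols 8-10 -> outside (row miss)
  B: rows 0-4 cols 0-6 -> covers
  C: rows 4-5 cols 7-9 -> outside (row miss)
Count covering = 1

Answer: 1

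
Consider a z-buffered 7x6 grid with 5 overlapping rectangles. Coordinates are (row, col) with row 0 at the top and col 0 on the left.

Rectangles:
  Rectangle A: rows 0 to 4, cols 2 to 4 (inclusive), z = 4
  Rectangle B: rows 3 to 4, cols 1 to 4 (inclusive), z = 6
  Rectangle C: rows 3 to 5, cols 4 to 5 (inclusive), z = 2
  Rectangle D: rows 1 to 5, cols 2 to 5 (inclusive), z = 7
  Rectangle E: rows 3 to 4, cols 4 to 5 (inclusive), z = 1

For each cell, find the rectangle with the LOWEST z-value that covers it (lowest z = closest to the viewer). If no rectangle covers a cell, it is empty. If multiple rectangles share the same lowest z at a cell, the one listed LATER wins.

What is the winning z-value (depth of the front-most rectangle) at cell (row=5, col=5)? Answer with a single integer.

Answer: 2

Derivation:
Check cell (5,5):
  A: rows 0-4 cols 2-4 -> outside (row miss)
  B: rows 3-4 cols 1-4 -> outside (row miss)
  C: rows 3-5 cols 4-5 z=2 -> covers; best now C (z=2)
  D: rows 1-5 cols 2-5 z=7 -> covers; best now C (z=2)
  E: rows 3-4 cols 4-5 -> outside (row miss)
Winner: C at z=2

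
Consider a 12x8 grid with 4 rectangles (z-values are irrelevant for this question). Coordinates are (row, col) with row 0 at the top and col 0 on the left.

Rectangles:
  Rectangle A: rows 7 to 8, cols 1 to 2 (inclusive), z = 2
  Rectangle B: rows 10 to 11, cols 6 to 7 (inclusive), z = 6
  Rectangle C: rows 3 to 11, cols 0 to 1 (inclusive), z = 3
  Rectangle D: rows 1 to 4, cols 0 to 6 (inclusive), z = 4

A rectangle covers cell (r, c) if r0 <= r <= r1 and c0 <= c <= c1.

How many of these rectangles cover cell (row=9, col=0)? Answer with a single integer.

Check cell (9,0):
  A: rows 7-8 cols 1-2 -> outside (row miss)
  B: rows 10-11 cols 6-7 -> outside (row miss)
  C: rows 3-11 cols 0-1 -> covers
  D: rows 1-4 cols 0-6 -> outside (row miss)
Count covering = 1

Answer: 1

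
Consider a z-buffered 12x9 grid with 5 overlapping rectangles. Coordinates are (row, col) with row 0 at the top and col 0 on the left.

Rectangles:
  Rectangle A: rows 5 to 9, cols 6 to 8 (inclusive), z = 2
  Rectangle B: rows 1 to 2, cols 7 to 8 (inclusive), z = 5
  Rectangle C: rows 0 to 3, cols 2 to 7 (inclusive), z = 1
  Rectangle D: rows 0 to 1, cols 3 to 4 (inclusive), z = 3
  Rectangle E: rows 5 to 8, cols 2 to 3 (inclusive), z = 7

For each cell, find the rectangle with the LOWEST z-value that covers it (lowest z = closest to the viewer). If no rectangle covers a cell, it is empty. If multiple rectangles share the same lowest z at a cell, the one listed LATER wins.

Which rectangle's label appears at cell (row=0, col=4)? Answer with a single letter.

Answer: C

Derivation:
Check cell (0,4):
  A: rows 5-9 cols 6-8 -> outside (row miss)
  B: rows 1-2 cols 7-8 -> outside (row miss)
  C: rows 0-3 cols 2-7 z=1 -> covers; best now C (z=1)
  D: rows 0-1 cols 3-4 z=3 -> covers; best now C (z=1)
  E: rows 5-8 cols 2-3 -> outside (row miss)
Winner: C at z=1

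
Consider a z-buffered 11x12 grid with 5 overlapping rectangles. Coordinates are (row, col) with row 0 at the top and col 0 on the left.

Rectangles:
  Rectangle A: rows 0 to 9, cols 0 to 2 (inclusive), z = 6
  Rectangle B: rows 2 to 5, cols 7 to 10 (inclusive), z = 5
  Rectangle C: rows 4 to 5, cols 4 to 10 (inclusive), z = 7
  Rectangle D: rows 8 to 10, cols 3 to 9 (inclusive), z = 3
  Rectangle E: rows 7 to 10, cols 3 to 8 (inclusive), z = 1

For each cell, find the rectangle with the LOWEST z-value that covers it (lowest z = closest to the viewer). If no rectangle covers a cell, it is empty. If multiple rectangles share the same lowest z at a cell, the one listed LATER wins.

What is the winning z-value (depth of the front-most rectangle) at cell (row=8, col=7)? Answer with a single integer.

Check cell (8,7):
  A: rows 0-9 cols 0-2 -> outside (col miss)
  B: rows 2-5 cols 7-10 -> outside (row miss)
  C: rows 4-5 cols 4-10 -> outside (row miss)
  D: rows 8-10 cols 3-9 z=3 -> covers; best now D (z=3)
  E: rows 7-10 cols 3-8 z=1 -> covers; best now E (z=1)
Winner: E at z=1

Answer: 1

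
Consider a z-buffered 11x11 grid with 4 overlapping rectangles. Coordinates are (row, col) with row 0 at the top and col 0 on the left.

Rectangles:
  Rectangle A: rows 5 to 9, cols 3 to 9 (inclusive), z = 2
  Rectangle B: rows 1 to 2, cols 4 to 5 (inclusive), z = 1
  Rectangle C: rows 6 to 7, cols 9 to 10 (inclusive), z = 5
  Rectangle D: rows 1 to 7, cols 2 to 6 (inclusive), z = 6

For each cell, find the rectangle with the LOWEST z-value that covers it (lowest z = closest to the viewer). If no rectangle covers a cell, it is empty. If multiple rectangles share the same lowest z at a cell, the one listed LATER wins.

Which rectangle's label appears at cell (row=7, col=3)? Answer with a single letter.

Answer: A

Derivation:
Check cell (7,3):
  A: rows 5-9 cols 3-9 z=2 -> covers; best now A (z=2)
  B: rows 1-2 cols 4-5 -> outside (row miss)
  C: rows 6-7 cols 9-10 -> outside (col miss)
  D: rows 1-7 cols 2-6 z=6 -> covers; best now A (z=2)
Winner: A at z=2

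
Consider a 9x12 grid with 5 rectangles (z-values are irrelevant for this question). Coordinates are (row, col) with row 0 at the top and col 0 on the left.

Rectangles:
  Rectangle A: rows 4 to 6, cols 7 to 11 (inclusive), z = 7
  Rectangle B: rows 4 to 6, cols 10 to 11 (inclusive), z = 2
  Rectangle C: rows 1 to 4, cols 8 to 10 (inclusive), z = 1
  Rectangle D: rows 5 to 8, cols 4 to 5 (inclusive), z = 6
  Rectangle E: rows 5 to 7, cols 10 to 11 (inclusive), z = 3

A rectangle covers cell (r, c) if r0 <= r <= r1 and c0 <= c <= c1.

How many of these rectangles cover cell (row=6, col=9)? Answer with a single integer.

Check cell (6,9):
  A: rows 4-6 cols 7-11 -> covers
  B: rows 4-6 cols 10-11 -> outside (col miss)
  C: rows 1-4 cols 8-10 -> outside (row miss)
  D: rows 5-8 cols 4-5 -> outside (col miss)
  E: rows 5-7 cols 10-11 -> outside (col miss)
Count covering = 1

Answer: 1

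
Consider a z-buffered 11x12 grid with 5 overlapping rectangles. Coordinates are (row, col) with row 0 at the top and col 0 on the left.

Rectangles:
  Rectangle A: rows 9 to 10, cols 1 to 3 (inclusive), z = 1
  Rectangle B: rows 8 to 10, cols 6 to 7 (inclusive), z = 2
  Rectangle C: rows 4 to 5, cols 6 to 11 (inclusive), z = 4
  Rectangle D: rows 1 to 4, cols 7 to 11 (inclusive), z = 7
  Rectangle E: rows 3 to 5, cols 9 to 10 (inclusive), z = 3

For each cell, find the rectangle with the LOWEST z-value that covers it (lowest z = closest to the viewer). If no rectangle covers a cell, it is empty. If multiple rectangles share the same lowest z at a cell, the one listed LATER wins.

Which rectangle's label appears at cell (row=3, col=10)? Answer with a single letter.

Check cell (3,10):
  A: rows 9-10 cols 1-3 -> outside (row miss)
  B: rows 8-10 cols 6-7 -> outside (row miss)
  C: rows 4-5 cols 6-11 -> outside (row miss)
  D: rows 1-4 cols 7-11 z=7 -> covers; best now D (z=7)
  E: rows 3-5 cols 9-10 z=3 -> covers; best now E (z=3)
Winner: E at z=3

Answer: E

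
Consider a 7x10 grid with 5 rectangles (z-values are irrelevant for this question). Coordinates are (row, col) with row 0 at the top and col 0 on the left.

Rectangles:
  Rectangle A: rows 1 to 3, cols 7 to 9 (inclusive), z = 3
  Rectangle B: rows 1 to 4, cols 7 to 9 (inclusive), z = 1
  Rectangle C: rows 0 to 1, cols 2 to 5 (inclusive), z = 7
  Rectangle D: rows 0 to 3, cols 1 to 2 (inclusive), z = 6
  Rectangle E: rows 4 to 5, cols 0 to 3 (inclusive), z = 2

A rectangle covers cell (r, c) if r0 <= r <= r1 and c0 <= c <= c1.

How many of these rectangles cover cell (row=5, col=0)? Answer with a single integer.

Answer: 1

Derivation:
Check cell (5,0):
  A: rows 1-3 cols 7-9 -> outside (row miss)
  B: rows 1-4 cols 7-9 -> outside (row miss)
  C: rows 0-1 cols 2-5 -> outside (row miss)
  D: rows 0-3 cols 1-2 -> outside (row miss)
  E: rows 4-5 cols 0-3 -> covers
Count covering = 1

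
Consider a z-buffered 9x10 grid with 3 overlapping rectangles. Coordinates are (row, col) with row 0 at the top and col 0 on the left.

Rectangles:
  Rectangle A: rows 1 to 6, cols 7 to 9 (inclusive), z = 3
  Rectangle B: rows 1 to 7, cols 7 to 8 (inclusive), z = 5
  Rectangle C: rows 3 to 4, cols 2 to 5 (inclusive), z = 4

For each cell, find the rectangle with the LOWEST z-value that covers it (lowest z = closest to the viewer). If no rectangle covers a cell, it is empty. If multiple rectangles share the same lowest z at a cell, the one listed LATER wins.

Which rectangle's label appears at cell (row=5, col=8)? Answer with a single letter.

Check cell (5,8):
  A: rows 1-6 cols 7-9 z=3 -> covers; best now A (z=3)
  B: rows 1-7 cols 7-8 z=5 -> covers; best now A (z=3)
  C: rows 3-4 cols 2-5 -> outside (row miss)
Winner: A at z=3

Answer: A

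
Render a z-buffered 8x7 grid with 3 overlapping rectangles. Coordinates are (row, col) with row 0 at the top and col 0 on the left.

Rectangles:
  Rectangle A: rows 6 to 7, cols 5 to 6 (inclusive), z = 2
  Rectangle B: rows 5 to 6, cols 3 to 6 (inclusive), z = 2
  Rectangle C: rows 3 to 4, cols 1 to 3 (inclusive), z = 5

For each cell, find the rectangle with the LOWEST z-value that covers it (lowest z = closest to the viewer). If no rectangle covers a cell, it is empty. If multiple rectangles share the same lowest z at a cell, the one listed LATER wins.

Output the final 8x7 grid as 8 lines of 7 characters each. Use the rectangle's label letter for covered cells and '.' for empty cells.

.......
.......
.......
.CCC...
.CCC...
...BBBB
...BBBB
.....AA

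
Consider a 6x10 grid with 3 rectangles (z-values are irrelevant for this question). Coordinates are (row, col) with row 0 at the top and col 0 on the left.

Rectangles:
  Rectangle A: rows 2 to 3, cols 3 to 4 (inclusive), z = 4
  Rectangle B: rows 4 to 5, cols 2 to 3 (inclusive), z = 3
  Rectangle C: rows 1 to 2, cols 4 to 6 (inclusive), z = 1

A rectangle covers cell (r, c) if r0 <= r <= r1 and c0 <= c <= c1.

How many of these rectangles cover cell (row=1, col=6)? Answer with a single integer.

Answer: 1

Derivation:
Check cell (1,6):
  A: rows 2-3 cols 3-4 -> outside (row miss)
  B: rows 4-5 cols 2-3 -> outside (row miss)
  C: rows 1-2 cols 4-6 -> covers
Count covering = 1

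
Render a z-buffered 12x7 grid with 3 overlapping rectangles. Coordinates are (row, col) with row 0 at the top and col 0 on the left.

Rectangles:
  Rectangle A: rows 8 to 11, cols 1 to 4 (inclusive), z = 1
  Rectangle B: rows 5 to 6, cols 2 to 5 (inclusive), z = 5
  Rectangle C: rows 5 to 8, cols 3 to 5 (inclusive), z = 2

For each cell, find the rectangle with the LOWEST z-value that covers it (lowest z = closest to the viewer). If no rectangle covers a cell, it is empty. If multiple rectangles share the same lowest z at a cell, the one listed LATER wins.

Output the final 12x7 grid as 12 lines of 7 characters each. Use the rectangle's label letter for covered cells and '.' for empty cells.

.......
.......
.......
.......
.......
..BCCC.
..BCCC.
...CCC.
.AAAAC.
.AAAA..
.AAAA..
.AAAA..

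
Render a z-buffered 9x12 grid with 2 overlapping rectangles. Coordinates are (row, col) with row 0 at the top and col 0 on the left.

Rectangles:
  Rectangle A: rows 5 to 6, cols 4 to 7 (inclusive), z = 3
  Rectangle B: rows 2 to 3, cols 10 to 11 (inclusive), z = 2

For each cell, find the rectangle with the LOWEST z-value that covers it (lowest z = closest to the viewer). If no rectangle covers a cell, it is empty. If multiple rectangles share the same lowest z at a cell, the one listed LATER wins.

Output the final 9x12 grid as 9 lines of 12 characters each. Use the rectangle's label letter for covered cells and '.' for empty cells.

............
............
..........BB
..........BB
............
....AAAA....
....AAAA....
............
............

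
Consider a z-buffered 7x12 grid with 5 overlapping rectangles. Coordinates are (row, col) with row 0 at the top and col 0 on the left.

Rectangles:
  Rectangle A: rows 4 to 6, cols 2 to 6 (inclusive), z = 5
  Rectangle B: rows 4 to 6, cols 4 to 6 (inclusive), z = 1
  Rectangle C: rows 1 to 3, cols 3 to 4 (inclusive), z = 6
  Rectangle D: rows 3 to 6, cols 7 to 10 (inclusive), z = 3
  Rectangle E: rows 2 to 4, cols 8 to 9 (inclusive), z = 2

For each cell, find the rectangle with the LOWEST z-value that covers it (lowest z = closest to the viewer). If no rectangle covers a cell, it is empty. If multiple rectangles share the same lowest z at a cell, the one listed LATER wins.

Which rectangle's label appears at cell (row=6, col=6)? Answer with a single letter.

Answer: B

Derivation:
Check cell (6,6):
  A: rows 4-6 cols 2-6 z=5 -> covers; best now A (z=5)
  B: rows 4-6 cols 4-6 z=1 -> covers; best now B (z=1)
  C: rows 1-3 cols 3-4 -> outside (row miss)
  D: rows 3-6 cols 7-10 -> outside (col miss)
  E: rows 2-4 cols 8-9 -> outside (row miss)
Winner: B at z=1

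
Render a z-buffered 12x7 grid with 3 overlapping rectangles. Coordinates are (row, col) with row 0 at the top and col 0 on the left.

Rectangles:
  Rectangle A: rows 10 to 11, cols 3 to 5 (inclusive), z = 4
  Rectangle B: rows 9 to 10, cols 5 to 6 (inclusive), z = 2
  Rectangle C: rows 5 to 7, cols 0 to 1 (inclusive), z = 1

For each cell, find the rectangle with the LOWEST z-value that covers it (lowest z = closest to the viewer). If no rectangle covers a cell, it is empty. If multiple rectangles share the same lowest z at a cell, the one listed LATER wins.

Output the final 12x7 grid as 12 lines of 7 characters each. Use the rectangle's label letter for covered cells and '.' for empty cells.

.......
.......
.......
.......
.......
CC.....
CC.....
CC.....
.......
.....BB
...AABB
...AAA.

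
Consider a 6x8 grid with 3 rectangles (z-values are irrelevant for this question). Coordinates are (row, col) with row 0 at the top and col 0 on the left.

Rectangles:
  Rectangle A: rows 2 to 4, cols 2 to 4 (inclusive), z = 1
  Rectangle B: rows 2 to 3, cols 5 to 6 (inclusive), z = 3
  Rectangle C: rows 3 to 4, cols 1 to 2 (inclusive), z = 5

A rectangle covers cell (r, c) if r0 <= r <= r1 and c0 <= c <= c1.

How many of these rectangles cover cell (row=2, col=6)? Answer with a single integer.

Answer: 1

Derivation:
Check cell (2,6):
  A: rows 2-4 cols 2-4 -> outside (col miss)
  B: rows 2-3 cols 5-6 -> covers
  C: rows 3-4 cols 1-2 -> outside (row miss)
Count covering = 1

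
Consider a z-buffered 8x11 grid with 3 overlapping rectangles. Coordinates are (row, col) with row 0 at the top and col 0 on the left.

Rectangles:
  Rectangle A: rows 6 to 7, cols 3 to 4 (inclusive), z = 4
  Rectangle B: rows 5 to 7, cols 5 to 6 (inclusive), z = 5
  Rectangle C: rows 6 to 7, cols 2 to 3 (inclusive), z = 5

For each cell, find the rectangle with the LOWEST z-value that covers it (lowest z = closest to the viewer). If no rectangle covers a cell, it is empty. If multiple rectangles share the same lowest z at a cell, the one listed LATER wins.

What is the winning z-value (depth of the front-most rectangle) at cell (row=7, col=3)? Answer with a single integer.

Answer: 4

Derivation:
Check cell (7,3):
  A: rows 6-7 cols 3-4 z=4 -> covers; best now A (z=4)
  B: rows 5-7 cols 5-6 -> outside (col miss)
  C: rows 6-7 cols 2-3 z=5 -> covers; best now A (z=4)
Winner: A at z=4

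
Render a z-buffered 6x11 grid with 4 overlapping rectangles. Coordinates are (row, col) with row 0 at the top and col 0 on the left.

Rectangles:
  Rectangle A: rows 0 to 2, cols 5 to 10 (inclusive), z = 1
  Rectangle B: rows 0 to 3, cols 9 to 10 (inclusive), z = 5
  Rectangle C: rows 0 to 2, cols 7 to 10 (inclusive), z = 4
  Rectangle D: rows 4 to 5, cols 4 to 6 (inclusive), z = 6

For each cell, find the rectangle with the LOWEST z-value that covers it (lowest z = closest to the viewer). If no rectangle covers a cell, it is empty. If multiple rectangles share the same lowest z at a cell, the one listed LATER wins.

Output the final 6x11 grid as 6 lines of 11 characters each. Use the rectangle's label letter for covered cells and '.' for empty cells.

.....AAAAAA
.....AAAAAA
.....AAAAAA
.........BB
....DDD....
....DDD....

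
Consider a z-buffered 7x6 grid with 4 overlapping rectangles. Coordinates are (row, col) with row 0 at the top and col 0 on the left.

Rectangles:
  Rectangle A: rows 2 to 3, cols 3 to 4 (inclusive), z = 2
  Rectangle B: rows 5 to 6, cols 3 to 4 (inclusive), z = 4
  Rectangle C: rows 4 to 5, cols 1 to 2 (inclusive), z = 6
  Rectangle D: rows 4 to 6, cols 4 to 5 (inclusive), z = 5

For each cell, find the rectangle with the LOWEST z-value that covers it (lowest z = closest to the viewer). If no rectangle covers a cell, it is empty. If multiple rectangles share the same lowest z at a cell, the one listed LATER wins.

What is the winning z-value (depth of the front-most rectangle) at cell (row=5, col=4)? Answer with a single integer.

Answer: 4

Derivation:
Check cell (5,4):
  A: rows 2-3 cols 3-4 -> outside (row miss)
  B: rows 5-6 cols 3-4 z=4 -> covers; best now B (z=4)
  C: rows 4-5 cols 1-2 -> outside (col miss)
  D: rows 4-6 cols 4-5 z=5 -> covers; best now B (z=4)
Winner: B at z=4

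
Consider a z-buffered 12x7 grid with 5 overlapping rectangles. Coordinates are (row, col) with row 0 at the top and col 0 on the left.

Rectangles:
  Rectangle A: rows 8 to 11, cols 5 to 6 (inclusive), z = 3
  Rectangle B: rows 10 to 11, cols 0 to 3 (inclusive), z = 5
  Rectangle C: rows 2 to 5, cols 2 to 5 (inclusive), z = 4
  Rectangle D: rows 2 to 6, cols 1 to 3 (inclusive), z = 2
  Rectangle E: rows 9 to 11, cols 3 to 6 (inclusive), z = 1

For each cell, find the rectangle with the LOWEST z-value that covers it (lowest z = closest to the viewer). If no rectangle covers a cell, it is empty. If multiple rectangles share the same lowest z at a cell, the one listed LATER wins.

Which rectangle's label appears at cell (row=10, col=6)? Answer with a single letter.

Answer: E

Derivation:
Check cell (10,6):
  A: rows 8-11 cols 5-6 z=3 -> covers; best now A (z=3)
  B: rows 10-11 cols 0-3 -> outside (col miss)
  C: rows 2-5 cols 2-5 -> outside (row miss)
  D: rows 2-6 cols 1-3 -> outside (row miss)
  E: rows 9-11 cols 3-6 z=1 -> covers; best now E (z=1)
Winner: E at z=1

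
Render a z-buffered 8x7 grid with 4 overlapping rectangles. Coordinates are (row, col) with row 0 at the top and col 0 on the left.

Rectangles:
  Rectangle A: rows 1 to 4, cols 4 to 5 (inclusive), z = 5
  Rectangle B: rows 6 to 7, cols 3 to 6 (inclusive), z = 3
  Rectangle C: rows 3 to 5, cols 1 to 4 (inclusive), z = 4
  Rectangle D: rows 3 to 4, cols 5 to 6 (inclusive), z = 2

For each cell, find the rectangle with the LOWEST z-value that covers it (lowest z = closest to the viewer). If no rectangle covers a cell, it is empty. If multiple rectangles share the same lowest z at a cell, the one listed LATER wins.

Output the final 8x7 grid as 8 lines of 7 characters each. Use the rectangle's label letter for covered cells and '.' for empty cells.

.......
....AA.
....AA.
.CCCCDD
.CCCCDD
.CCCC..
...BBBB
...BBBB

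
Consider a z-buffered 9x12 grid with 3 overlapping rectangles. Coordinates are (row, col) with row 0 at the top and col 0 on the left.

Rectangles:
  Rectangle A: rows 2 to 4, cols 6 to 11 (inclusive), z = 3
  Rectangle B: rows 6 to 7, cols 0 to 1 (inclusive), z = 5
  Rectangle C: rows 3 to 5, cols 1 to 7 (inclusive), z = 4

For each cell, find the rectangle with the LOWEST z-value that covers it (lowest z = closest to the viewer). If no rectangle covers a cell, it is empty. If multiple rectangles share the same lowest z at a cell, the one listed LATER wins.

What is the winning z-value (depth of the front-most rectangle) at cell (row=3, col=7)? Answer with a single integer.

Check cell (3,7):
  A: rows 2-4 cols 6-11 z=3 -> covers; best now A (z=3)
  B: rows 6-7 cols 0-1 -> outside (row miss)
  C: rows 3-5 cols 1-7 z=4 -> covers; best now A (z=3)
Winner: A at z=3

Answer: 3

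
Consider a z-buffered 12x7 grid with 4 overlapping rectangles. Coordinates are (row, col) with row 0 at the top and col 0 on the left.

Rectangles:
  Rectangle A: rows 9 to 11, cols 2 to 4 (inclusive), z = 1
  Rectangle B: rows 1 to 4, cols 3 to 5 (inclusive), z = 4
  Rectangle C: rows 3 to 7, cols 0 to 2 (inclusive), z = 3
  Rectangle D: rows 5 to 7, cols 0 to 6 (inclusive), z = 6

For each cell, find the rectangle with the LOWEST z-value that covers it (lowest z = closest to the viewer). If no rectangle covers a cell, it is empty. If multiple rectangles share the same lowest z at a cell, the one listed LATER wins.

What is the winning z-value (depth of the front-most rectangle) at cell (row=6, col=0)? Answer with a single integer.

Check cell (6,0):
  A: rows 9-11 cols 2-4 -> outside (row miss)
  B: rows 1-4 cols 3-5 -> outside (row miss)
  C: rows 3-7 cols 0-2 z=3 -> covers; best now C (z=3)
  D: rows 5-7 cols 0-6 z=6 -> covers; best now C (z=3)
Winner: C at z=3

Answer: 3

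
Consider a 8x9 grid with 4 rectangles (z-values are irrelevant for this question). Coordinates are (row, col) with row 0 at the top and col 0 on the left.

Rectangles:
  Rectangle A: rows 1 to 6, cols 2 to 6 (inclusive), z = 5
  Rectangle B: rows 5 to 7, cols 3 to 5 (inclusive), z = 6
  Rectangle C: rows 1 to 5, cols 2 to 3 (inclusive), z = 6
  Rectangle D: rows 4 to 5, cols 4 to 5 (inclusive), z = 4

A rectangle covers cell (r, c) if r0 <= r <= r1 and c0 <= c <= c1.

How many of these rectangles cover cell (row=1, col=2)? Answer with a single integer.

Check cell (1,2):
  A: rows 1-6 cols 2-6 -> covers
  B: rows 5-7 cols 3-5 -> outside (row miss)
  C: rows 1-5 cols 2-3 -> covers
  D: rows 4-5 cols 4-5 -> outside (row miss)
Count covering = 2

Answer: 2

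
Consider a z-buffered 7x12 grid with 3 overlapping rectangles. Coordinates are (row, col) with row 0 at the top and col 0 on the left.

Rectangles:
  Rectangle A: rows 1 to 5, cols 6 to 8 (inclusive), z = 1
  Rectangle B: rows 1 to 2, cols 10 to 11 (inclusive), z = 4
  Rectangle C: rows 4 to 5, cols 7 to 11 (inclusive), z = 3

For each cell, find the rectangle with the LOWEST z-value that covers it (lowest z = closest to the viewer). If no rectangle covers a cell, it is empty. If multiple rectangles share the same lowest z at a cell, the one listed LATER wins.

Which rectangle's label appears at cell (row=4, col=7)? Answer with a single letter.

Answer: A

Derivation:
Check cell (4,7):
  A: rows 1-5 cols 6-8 z=1 -> covers; best now A (z=1)
  B: rows 1-2 cols 10-11 -> outside (row miss)
  C: rows 4-5 cols 7-11 z=3 -> covers; best now A (z=1)
Winner: A at z=1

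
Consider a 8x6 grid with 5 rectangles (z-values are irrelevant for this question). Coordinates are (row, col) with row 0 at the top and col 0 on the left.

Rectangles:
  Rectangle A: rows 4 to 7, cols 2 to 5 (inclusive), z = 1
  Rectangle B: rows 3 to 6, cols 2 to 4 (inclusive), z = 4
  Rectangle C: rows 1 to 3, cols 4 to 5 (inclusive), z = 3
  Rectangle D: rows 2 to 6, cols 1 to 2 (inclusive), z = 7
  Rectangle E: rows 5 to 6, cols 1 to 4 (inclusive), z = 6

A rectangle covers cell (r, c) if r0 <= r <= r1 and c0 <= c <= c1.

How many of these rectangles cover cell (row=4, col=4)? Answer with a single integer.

Answer: 2

Derivation:
Check cell (4,4):
  A: rows 4-7 cols 2-5 -> covers
  B: rows 3-6 cols 2-4 -> covers
  C: rows 1-3 cols 4-5 -> outside (row miss)
  D: rows 2-6 cols 1-2 -> outside (col miss)
  E: rows 5-6 cols 1-4 -> outside (row miss)
Count covering = 2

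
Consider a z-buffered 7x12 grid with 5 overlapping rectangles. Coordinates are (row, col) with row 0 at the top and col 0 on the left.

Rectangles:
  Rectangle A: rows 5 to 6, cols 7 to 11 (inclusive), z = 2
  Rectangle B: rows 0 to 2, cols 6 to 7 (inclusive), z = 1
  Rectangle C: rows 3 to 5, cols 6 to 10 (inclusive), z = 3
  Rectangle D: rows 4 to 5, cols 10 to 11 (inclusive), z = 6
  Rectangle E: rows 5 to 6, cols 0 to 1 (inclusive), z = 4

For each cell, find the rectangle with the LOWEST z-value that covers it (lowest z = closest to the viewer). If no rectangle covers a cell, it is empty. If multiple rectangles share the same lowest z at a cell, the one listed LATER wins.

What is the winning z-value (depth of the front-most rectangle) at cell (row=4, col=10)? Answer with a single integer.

Answer: 3

Derivation:
Check cell (4,10):
  A: rows 5-6 cols 7-11 -> outside (row miss)
  B: rows 0-2 cols 6-7 -> outside (row miss)
  C: rows 3-5 cols 6-10 z=3 -> covers; best now C (z=3)
  D: rows 4-5 cols 10-11 z=6 -> covers; best now C (z=3)
  E: rows 5-6 cols 0-1 -> outside (row miss)
Winner: C at z=3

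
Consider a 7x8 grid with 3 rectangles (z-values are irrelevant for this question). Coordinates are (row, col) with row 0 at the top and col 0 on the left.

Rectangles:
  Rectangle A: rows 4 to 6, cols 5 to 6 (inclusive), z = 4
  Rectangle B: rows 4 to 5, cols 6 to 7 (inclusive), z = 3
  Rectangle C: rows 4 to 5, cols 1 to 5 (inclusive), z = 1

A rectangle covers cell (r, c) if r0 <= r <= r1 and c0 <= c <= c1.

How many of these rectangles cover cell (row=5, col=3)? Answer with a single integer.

Check cell (5,3):
  A: rows 4-6 cols 5-6 -> outside (col miss)
  B: rows 4-5 cols 6-7 -> outside (col miss)
  C: rows 4-5 cols 1-5 -> covers
Count covering = 1

Answer: 1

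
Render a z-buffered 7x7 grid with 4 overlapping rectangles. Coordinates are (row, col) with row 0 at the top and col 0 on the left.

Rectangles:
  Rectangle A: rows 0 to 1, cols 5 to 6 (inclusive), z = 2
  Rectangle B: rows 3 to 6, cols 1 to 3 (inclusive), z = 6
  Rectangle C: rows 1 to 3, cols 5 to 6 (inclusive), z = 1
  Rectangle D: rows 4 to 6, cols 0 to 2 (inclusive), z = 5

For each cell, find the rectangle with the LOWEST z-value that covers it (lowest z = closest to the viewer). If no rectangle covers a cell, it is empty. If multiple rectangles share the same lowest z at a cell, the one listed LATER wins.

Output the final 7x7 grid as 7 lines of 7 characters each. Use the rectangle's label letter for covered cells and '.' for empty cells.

.....AA
.....CC
.....CC
.BBB.CC
DDDB...
DDDB...
DDDB...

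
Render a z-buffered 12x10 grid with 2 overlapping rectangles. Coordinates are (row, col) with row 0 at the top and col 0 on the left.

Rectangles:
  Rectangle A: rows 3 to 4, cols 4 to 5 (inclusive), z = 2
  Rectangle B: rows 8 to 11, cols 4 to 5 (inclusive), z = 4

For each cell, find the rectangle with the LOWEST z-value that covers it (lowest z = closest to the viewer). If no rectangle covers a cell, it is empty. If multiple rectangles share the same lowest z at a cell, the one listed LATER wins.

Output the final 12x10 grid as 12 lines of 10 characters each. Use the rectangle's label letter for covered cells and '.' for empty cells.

..........
..........
..........
....AA....
....AA....
..........
..........
..........
....BB....
....BB....
....BB....
....BB....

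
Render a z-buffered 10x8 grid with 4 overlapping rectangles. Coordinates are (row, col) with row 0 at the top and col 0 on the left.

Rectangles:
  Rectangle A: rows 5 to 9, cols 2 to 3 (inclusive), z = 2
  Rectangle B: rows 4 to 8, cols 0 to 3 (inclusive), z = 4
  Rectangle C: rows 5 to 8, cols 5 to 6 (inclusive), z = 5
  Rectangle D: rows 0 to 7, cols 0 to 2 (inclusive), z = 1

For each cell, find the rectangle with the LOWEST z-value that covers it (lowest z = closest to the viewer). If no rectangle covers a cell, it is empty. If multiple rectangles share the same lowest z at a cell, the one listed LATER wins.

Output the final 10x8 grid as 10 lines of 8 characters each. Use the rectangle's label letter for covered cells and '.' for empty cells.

DDD.....
DDD.....
DDD.....
DDD.....
DDDB....
DDDA.CC.
DDDA.CC.
DDDA.CC.
BBAA.CC.
..AA....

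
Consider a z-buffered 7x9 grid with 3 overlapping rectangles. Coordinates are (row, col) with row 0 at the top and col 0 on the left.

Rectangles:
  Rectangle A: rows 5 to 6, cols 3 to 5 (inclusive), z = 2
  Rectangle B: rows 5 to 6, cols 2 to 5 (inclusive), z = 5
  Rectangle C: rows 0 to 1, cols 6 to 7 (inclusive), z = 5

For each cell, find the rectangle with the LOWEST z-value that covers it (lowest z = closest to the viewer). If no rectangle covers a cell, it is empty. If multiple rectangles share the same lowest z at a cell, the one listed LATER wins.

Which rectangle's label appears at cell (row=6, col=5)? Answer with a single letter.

Answer: A

Derivation:
Check cell (6,5):
  A: rows 5-6 cols 3-5 z=2 -> covers; best now A (z=2)
  B: rows 5-6 cols 2-5 z=5 -> covers; best now A (z=2)
  C: rows 0-1 cols 6-7 -> outside (row miss)
Winner: A at z=2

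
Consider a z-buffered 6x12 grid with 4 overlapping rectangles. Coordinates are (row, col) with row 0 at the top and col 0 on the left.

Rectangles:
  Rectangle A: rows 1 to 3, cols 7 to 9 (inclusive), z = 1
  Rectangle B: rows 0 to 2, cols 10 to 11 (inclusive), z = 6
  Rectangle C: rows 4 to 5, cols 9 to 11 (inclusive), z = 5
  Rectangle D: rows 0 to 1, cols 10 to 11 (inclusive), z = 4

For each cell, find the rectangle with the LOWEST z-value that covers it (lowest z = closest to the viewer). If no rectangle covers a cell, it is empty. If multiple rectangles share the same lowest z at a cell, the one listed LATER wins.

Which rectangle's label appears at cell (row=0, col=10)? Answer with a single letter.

Answer: D

Derivation:
Check cell (0,10):
  A: rows 1-3 cols 7-9 -> outside (row miss)
  B: rows 0-2 cols 10-11 z=6 -> covers; best now B (z=6)
  C: rows 4-5 cols 9-11 -> outside (row miss)
  D: rows 0-1 cols 10-11 z=4 -> covers; best now D (z=4)
Winner: D at z=4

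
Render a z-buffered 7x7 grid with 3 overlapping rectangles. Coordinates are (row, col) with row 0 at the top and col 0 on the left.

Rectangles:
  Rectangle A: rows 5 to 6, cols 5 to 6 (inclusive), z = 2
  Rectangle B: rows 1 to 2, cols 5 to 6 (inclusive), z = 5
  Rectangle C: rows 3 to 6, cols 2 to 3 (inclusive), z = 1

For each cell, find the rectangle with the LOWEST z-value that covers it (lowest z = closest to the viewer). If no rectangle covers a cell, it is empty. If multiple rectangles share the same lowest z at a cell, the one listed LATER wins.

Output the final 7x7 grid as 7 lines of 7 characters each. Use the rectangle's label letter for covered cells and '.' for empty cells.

.......
.....BB
.....BB
..CC...
..CC...
..CC.AA
..CC.AA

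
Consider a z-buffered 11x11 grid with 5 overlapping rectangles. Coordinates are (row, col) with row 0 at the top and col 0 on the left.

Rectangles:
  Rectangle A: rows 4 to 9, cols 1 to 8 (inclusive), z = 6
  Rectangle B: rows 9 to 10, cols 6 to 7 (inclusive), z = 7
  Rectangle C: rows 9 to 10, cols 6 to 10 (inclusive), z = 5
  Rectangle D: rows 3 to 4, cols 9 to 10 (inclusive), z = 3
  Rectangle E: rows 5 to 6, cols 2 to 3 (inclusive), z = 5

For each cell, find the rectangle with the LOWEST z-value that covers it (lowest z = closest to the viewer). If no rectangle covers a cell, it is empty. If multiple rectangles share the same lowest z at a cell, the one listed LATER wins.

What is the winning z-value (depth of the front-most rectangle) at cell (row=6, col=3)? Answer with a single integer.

Check cell (6,3):
  A: rows 4-9 cols 1-8 z=6 -> covers; best now A (z=6)
  B: rows 9-10 cols 6-7 -> outside (row miss)
  C: rows 9-10 cols 6-10 -> outside (row miss)
  D: rows 3-4 cols 9-10 -> outside (row miss)
  E: rows 5-6 cols 2-3 z=5 -> covers; best now E (z=5)
Winner: E at z=5

Answer: 5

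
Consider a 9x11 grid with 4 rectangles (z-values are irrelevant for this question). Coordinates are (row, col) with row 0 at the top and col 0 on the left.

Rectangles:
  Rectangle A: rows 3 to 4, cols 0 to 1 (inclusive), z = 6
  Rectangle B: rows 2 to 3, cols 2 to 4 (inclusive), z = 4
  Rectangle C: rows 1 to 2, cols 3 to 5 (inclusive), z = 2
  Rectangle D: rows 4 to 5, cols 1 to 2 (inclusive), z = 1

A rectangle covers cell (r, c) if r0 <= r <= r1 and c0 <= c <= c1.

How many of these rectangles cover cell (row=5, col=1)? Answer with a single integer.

Answer: 1

Derivation:
Check cell (5,1):
  A: rows 3-4 cols 0-1 -> outside (row miss)
  B: rows 2-3 cols 2-4 -> outside (row miss)
  C: rows 1-2 cols 3-5 -> outside (row miss)
  D: rows 4-5 cols 1-2 -> covers
Count covering = 1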